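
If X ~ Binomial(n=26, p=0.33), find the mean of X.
8.5800

We have X ~ Binomial(n=26, p=0.33).

For a Binomial distribution with n=26, p=0.33:
E[X] = 8.5800

This is the expected (average) value of X.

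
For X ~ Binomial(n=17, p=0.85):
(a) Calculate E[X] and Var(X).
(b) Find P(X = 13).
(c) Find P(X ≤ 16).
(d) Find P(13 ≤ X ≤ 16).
(a) E[X] = 14.4500, Var(X) = 2.1675
(b) P(X = 13) = 0.145676
(c) P(X ≤ 16) = 0.936887
(d) P(13 ≤ X ≤ 16) = 0.838177

We have X ~ Binomial(n=17, p=0.85).

(a) Moments:
E[X] = 14.4500
Var(X) = 2.1675
σ = √Var(X) = 1.4722

(b) Point probability using PMF:
P(X = 13) = 0.145676

(c) Cumulative probability using CDF:
P(X ≤ 16) = F(16) = 0.936887

(d) Range probability:
P(13 ≤ X ≤ 16) = P(X ≤ 16) - P(X ≤ 12)
                   = F(16) - F(12)
                   = 0.936887 - 0.098710
                   = 0.838177

This means approximately 83.8% of outcomes fall in the interval [13, 16].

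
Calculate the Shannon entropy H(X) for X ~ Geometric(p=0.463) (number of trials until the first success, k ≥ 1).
1.4912 nats

We have X ~ Geometric(p=0.463) (number of trials until the first success, k ≥ 1).

The Shannon entropy measures the uncertainty or information content of the distribution.

For a Geometric distribution with p=0.463 (number of trials until the first success, k ≥ 1):
H(X) = 1.4912 nats

(In bits, this would be 2.1513 bits.)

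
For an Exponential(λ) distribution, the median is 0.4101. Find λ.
λ = 1.6902

For X ~ Exponential(λ), the CDF is F(x) = 1 - e^(-λx).
The median m satisfies F(m) = 0.5:
1 - e^(-λm) = 0.5
e^(-λm) = 0.5
λm = ln(2)
m = ln(2) / λ

Given m = 0.4101:
λ = ln(2) / 0.4101 = 0.693147 / 0.4101 = 1.6902

Verification: ln(2) / 1.6902 = 0.4101 ✓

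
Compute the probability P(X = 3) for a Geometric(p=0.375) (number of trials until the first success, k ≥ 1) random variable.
0.146484

We have X ~ Geometric(p=0.375) (number of trials until the first success, k ≥ 1).

For a Geometric distribution, the PMF gives us the probability of each outcome.

Using the PMF formula:
P(X = 3) = 0.146484

Rounded to 4 decimal places: 0.1465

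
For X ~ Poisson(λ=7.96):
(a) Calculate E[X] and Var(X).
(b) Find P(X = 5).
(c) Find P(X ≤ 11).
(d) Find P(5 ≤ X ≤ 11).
(a) E[X] = 7.9600, Var(X) = 7.9600
(b) P(X = 5) = 0.092982
(c) P(X ≤ 11) = 0.890942
(d) P(5 ≤ X ≤ 11) = 0.788996

We have X ~ Poisson(λ=7.96).

(a) Moments:
E[X] = 7.9600
Var(X) = 7.9600
σ = √Var(X) = 2.8213

(b) Point probability using PMF:
P(X = 5) = 0.092982

(c) Cumulative probability using CDF:
P(X ≤ 11) = F(11) = 0.890942

(d) Range probability:
P(5 ≤ X ≤ 11) = P(X ≤ 11) - P(X ≤ 4)
                   = F(11) - F(4)
                   = 0.890942 - 0.101946
                   = 0.788996

This means approximately 78.9% of outcomes fall in the interval [5, 11].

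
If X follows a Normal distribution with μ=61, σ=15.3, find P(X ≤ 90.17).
0.971710

We have X ~ Normal(μ=61, σ=15.3).

The CDF gives us P(X ≤ k).

Using the CDF:
P(X ≤ 90.17) = 0.971710

This means there's approximately a 97.2% chance that X is at most 90.17.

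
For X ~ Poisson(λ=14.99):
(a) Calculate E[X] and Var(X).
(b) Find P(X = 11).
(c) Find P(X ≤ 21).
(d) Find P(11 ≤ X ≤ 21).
(a) E[X] = 14.9900, Var(X) = 14.9900
(b) P(X = 11) = 0.066464
(c) P(X ≤ 21) = 0.947192
(d) P(11 ≤ X ≤ 21) = 0.828240

We have X ~ Poisson(λ=14.99).

(a) Moments:
E[X] = 14.9900
Var(X) = 14.9900
σ = √Var(X) = 3.8717

(b) Point probability using PMF:
P(X = 11) = 0.066464

(c) Cumulative probability using CDF:
P(X ≤ 21) = F(21) = 0.947192

(d) Range probability:
P(11 ≤ X ≤ 21) = P(X ≤ 21) - P(X ≤ 10)
                   = F(21) - F(10)
                   = 0.947192 - 0.118951
                   = 0.828240

This means approximately 82.8% of outcomes fall in the interval [11, 21].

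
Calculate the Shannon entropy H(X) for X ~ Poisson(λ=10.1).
2.5665 nats

We have X ~ Poisson(λ=10.1).

The Shannon entropy measures the uncertainty or information content of the distribution.

For a Poisson distribution with λ=10.1:
H(X) = 2.5665 nats

(In bits, this would be 3.7026 bits.)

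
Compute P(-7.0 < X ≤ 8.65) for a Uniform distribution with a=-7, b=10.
0.920588

We have X ~ Uniform(a=-7, b=10).

To find P(-7.0 < X ≤ 8.65), we use:
P(-7.0 < X ≤ 8.65) = P(X ≤ 8.65) - P(X ≤ -7.0)
                 = F(8.65) - F(-7.0)
                 = 0.920588 - 0.000000
                 = 0.920588

So there's approximately a 92.1% chance that X falls in this range.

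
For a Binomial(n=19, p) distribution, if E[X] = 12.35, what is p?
p = 0.65

For a Binomial(n, p) distribution:
E[X] = n × p

Given n = 19 and E[X] = 12.35:
12.35 = 19 × p
p = 12.35 / 19 = 0.65

Verification: Binomial(19, 0.65) has E[X] = 12.35 ✓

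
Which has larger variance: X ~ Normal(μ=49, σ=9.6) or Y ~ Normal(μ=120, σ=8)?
X has larger variance (92.1600 > 64.0000)

Compute the variance for each distribution:

X ~ Normal(μ=49, σ=9.6):
Var(X) = 92.1600

Y ~ Normal(μ=120, σ=8):
Var(Y) = 64.0000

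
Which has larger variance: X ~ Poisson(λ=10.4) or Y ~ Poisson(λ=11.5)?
Y has larger variance (11.5000 > 10.4000)

Compute the variance for each distribution:

X ~ Poisson(λ=10.4):
Var(X) = 10.4000

Y ~ Poisson(λ=11.5):
Var(Y) = 11.5000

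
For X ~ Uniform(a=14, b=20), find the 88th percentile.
19.2800

We have X ~ Uniform(a=14, b=20).

We want to find x such that P(X ≤ x) = 0.88.

This is the 88th percentile, which means 88% of values fall below this point.

Using the inverse CDF (quantile function):
x = F⁻¹(0.88) = 19.2800

Verification: P(X ≤ 19.2800) = 0.88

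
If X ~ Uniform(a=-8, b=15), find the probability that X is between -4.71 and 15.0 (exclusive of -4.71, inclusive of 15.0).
0.856957

We have X ~ Uniform(a=-8, b=15).

To find P(-4.71 < X ≤ 15.0), we use:
P(-4.71 < X ≤ 15.0) = P(X ≤ 15.0) - P(X ≤ -4.71)
                 = F(15.0) - F(-4.71)
                 = 1.000000 - 0.143043
                 = 0.856957

So there's approximately a 85.7% chance that X falls in this range.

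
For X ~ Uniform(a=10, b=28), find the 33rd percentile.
15.9400

We have X ~ Uniform(a=10, b=28).

We want to find x such that P(X ≤ x) = 0.33.

This is the 33rd percentile, which means 33% of values fall below this point.

Using the inverse CDF (quantile function):
x = F⁻¹(0.33) = 15.9400

Verification: P(X ≤ 15.9400) = 0.33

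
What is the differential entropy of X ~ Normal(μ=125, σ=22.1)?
4.5145 nats

We have X ~ Normal(μ=125, σ=22.1).

The differential entropy measures the uncertainty or information content of the distribution.

For a Normal distribution with μ=125, σ=22.1:
h(X) = 4.5145 nats

(In bits, this would be 6.5131 bits.)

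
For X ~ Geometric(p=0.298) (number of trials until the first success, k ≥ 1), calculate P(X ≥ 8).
0.084016

We have X ~ Geometric(p=0.298) (number of trials until the first success, k ≥ 1).

For discrete distributions, P(X ≥ 8) = 1 - P(X ≤ 7).

P(X ≤ 7) = 0.915984
P(X ≥ 8) = 1 - 0.915984 = 0.084016

So there's approximately a 8.4% chance that X is at least 8.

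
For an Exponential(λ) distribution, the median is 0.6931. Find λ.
λ = 1.0001

For X ~ Exponential(λ), the CDF is F(x) = 1 - e^(-λx).
The median m satisfies F(m) = 0.5:
1 - e^(-λm) = 0.5
e^(-λm) = 0.5
λm = ln(2)
m = ln(2) / λ

Given m = 0.6931:
λ = ln(2) / 0.6931 = 0.693147 / 0.6931 = 1.0001

Verification: ln(2) / 1.0001 = 0.6931 ✓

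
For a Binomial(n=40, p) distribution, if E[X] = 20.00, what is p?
p = 0.5

For a Binomial(n, p) distribution:
E[X] = n × p

Given n = 40 and E[X] = 20.00:
20.00 = 40 × p
p = 20.00 / 40 = 0.5

Verification: Binomial(40, 0.5) has E[X] = 20.00 ✓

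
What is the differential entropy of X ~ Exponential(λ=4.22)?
-0.4398 nats

We have X ~ Exponential(λ=4.22).

The differential entropy measures the uncertainty or information content of the distribution.

For an Exponential distribution with λ=4.22:
h(X) = -0.4398 nats

(In bits, this would be -0.6345 bits.)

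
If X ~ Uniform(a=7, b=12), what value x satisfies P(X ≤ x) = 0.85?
11.2500

We have X ~ Uniform(a=7, b=12).

We want to find x such that P(X ≤ x) = 0.85.

This is the 85th percentile, which means 85% of values fall below this point.

Using the inverse CDF (quantile function):
x = F⁻¹(0.85) = 11.2500

Verification: P(X ≤ 11.2500) = 0.85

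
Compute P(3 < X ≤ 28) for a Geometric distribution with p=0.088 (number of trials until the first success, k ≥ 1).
0.682718

We have X ~ Geometric(p=0.088) (number of trials until the first success, k ≥ 1).

To find P(3 < X ≤ 28), we use:
P(3 < X ≤ 28) = P(X ≤ 28) - P(X ≤ 3)
                 = F(28) - F(3)
                 = 0.924167 - 0.241449
                 = 0.682718

So there's approximately a 68.3% chance that X falls in this range.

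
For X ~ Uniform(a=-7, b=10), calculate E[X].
1.5000

We have X ~ Uniform(a=-7, b=10).

For a Uniform distribution with a=-7, b=10:
E[X] = 1.5000

This is the expected (average) value of X.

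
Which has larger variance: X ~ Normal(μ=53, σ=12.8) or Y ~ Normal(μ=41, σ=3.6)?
X has larger variance (163.8400 > 12.9600)

Compute the variance for each distribution:

X ~ Normal(μ=53, σ=12.8):
Var(X) = 163.8400

Y ~ Normal(μ=41, σ=3.6):
Var(Y) = 12.9600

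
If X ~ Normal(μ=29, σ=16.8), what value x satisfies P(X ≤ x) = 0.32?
21.1427

We have X ~ Normal(μ=29, σ=16.8).

We want to find x such that P(X ≤ x) = 0.32.

This is the 32nd percentile, which means 32% of values fall below this point.

Using the inverse CDF (quantile function):
x = F⁻¹(0.32) = 21.1427

Verification: P(X ≤ 21.1427) = 0.32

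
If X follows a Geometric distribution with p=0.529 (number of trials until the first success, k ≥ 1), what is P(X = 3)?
0.117354

We have X ~ Geometric(p=0.529) (number of trials until the first success, k ≥ 1).

For a Geometric distribution, the PMF gives us the probability of each outcome.

Using the PMF formula:
P(X = 3) = 0.117354

Rounded to 4 decimal places: 0.1174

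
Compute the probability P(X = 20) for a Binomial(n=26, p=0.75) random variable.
0.178249

We have X ~ Binomial(n=26, p=0.75).

For a Binomial distribution, the PMF gives us the probability of each outcome.

Using the PMF formula:
P(X = 20) = 0.178249

Rounded to 4 decimal places: 0.1782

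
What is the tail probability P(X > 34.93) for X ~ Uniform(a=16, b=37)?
0.098571

We have X ~ Uniform(a=16, b=37).

P(X > 34.93) = 1 - P(X ≤ 34.93)
                = 1 - F(34.93)
                = 1 - 0.901429
                = 0.098571

So there's approximately a 9.9% chance that X exceeds 34.93.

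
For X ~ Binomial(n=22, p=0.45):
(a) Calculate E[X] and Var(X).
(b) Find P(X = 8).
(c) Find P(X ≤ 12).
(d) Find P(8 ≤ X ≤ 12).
(a) E[X] = 9.9000, Var(X) = 5.4450
(b) P(X = 8) = 0.124628
(c) P(X ≤ 12) = 0.867235
(d) P(8 ≤ X ≤ 12) = 0.715481

We have X ~ Binomial(n=22, p=0.45).

(a) Moments:
E[X] = 9.9000
Var(X) = 5.4450
σ = √Var(X) = 2.3335

(b) Point probability using PMF:
P(X = 8) = 0.124628

(c) Cumulative probability using CDF:
P(X ≤ 12) = F(12) = 0.867235

(d) Range probability:
P(8 ≤ X ≤ 12) = P(X ≤ 12) - P(X ≤ 7)
                   = F(12) - F(7)
                   = 0.867235 - 0.151754
                   = 0.715481

This means approximately 71.5% of outcomes fall in the interval [8, 12].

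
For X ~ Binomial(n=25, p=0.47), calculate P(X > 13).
0.241323

We have X ~ Binomial(n=25, p=0.47).

P(X > 13) = 1 - P(X ≤ 13)
                = 1 - F(13)
                = 1 - 0.758677
                = 0.241323

So there's approximately a 24.1% chance that X exceeds 13.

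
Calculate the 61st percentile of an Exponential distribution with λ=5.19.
0.1814

We have X ~ Exponential(λ=5.19).

We want to find x such that P(X ≤ x) = 0.61.

This is the 61st percentile, which means 61% of values fall below this point.

Using the inverse CDF (quantile function):
x = F⁻¹(0.61) = 0.1814

Verification: P(X ≤ 0.1814) = 0.61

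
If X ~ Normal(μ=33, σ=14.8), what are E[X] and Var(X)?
E[X] = 33.0000, Var(X) = 219.0400

We have X ~ Normal(μ=33, σ=14.8).

For a Normal distribution with μ=33, σ=14.8:

Expected value:
E[X] = 33.0000

Variance:
Var(X) = 219.0400

Standard deviation:
σ = √Var(X) = 14.8000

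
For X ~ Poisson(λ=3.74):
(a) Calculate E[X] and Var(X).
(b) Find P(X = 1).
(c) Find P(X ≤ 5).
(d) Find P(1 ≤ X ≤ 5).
(a) E[X] = 3.7400, Var(X) = 3.7400
(b) P(X = 1) = 0.088840
(c) P(X ≤ 5) = 0.824334
(d) P(1 ≤ X ≤ 5) = 0.800580

We have X ~ Poisson(λ=3.74).

(a) Moments:
E[X] = 3.7400
Var(X) = 3.7400
σ = √Var(X) = 1.9339

(b) Point probability using PMF:
P(X = 1) = 0.088840

(c) Cumulative probability using CDF:
P(X ≤ 5) = F(5) = 0.824334

(d) Range probability:
P(1 ≤ X ≤ 5) = P(X ≤ 5) - P(X ≤ 0)
                   = F(5) - F(0)
                   = 0.824334 - 0.023754
                   = 0.800580

This means approximately 80.1% of outcomes fall in the interval [1, 5].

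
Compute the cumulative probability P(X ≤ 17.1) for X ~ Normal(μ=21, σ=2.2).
0.038137

We have X ~ Normal(μ=21, σ=2.2).

The CDF gives us P(X ≤ k).

Using the CDF:
P(X ≤ 17.1) = 0.038137

This means there's approximately a 3.8% chance that X is at most 17.1.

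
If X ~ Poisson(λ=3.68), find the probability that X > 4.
0.308923

We have X ~ Poisson(λ=3.68).

P(X > 4) = 1 - P(X ≤ 4)
                = 1 - F(4)
                = 1 - 0.691077
                = 0.308923

So there's approximately a 30.9% chance that X exceeds 4.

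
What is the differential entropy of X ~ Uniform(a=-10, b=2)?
2.4849 nats

We have X ~ Uniform(a=-10, b=2).

The differential entropy measures the uncertainty or information content of the distribution.

For a Uniform distribution with a=-10, b=2:
h(X) = 2.4849 nats

(In bits, this would be 3.5850 bits.)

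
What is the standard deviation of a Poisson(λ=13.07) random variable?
3.6152

We have X ~ Poisson(λ=13.07).

For a Poisson distribution with λ=13.07:
σ = √Var(X) = 3.6152

The standard deviation is the square root of the variance.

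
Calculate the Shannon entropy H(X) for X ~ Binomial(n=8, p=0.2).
1.5004 nats

We have X ~ Binomial(n=8, p=0.2).

The Shannon entropy measures the uncertainty or information content of the distribution.

For a Binomial distribution with n=8, p=0.2:
H(X) = 1.5004 nats

(In bits, this would be 2.1646 bits.)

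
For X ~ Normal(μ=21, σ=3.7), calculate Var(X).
13.6900

We have X ~ Normal(μ=21, σ=3.7).

For a Normal distribution with μ=21, σ=3.7:
Var(X) = 13.6900

The variance measures the spread of the distribution around the mean.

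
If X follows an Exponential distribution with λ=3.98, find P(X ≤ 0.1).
0.328338

We have X ~ Exponential(λ=3.98).

The CDF gives us P(X ≤ k).

Using the CDF:
P(X ≤ 0.1) = 0.328338

This means there's approximately a 32.8% chance that X is at most 0.1.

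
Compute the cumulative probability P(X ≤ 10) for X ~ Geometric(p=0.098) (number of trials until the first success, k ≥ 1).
0.643495

We have X ~ Geometric(p=0.098) (number of trials until the first success, k ≥ 1).

The CDF gives us P(X ≤ k).

Using the CDF:
P(X ≤ 10) = 0.643495

This means there's approximately a 64.3% chance that X is at most 10.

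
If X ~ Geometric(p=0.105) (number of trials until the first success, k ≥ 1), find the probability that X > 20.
0.108758

We have X ~ Geometric(p=0.105) (number of trials until the first success, k ≥ 1).

P(X > 20) = 1 - P(X ≤ 20)
                = 1 - F(20)
                = 1 - 0.891242
                = 0.108758

So there's approximately a 10.9% chance that X exceeds 20.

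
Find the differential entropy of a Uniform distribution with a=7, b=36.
3.3673 nats

We have X ~ Uniform(a=7, b=36).

The differential entropy measures the uncertainty or information content of the distribution.

For a Uniform distribution with a=7, b=36:
h(X) = 3.3673 nats

(In bits, this would be 4.8580 bits.)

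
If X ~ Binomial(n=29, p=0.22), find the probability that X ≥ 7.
0.461694

We have X ~ Binomial(n=29, p=0.22).

For discrete distributions, P(X ≥ 7) = 1 - P(X ≤ 6).

P(X ≤ 6) = 0.538306
P(X ≥ 7) = 1 - 0.538306 = 0.461694

So there's approximately a 46.2% chance that X is at least 7.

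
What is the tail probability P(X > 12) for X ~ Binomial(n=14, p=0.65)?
0.020519

We have X ~ Binomial(n=14, p=0.65).

P(X > 12) = 1 - P(X ≤ 12)
                = 1 - F(12)
                = 1 - 0.979481
                = 0.020519

So there's approximately a 2.1% chance that X exceeds 12.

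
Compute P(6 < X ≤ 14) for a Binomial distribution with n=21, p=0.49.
0.920404

We have X ~ Binomial(n=21, p=0.49).

To find P(6 < X ≤ 14), we use:
P(6 < X ≤ 14) = P(X ≤ 14) - P(X ≤ 6)
                 = F(14) - F(6)
                 = 0.967987 - 0.047583
                 = 0.920404

So there's approximately a 92.0% chance that X falls in this range.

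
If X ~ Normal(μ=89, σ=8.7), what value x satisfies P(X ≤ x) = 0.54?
89.8738

We have X ~ Normal(μ=89, σ=8.7).

We want to find x such that P(X ≤ x) = 0.54.

This is the 54th percentile, which means 54% of values fall below this point.

Using the inverse CDF (quantile function):
x = F⁻¹(0.54) = 89.8738

Verification: P(X ≤ 89.8738) = 0.54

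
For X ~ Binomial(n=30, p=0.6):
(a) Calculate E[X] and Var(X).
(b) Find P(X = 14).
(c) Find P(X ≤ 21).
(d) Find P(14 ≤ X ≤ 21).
(a) E[X] = 18.0000, Var(X) = 7.2000
(b) P(X = 14) = 0.048945
(c) P(X ≤ 21) = 0.905989
(d) P(14 ≤ X ≤ 21) = 0.857877

We have X ~ Binomial(n=30, p=0.6).

(a) Moments:
E[X] = 18.0000
Var(X) = 7.2000
σ = √Var(X) = 2.6833

(b) Point probability using PMF:
P(X = 14) = 0.048945

(c) Cumulative probability using CDF:
P(X ≤ 21) = F(21) = 0.905989

(d) Range probability:
P(14 ≤ X ≤ 21) = P(X ≤ 21) - P(X ≤ 13)
                   = F(21) - F(13)
                   = 0.905989 - 0.048112
                   = 0.857877

This means approximately 85.8% of outcomes fall in the interval [14, 21].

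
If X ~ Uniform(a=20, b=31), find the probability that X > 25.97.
0.457273

We have X ~ Uniform(a=20, b=31).

P(X > 25.97) = 1 - P(X ≤ 25.97)
                = 1 - F(25.97)
                = 1 - 0.542727
                = 0.457273

So there's approximately a 45.7% chance that X exceeds 25.97.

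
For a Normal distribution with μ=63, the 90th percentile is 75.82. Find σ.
σ = 10.0035

For X ~ Normal(μ, σ), the p-th percentile satisfies x = μ + z_p × σ,
where z_p = Φ⁻¹(p) is the standard normal quantile.

Step 1: z_{0.9} = Φ⁻¹(0.9) = 1.2816

Step 2: Solve for σ:
75.82 = 63 + 1.2816 × σ
σ = (75.82 - 63) / 1.2816
σ = 12.82 / 1.2816
σ = 10.0035

Verification: μ + z × σ = 63 + 1.2816 × 10.0035 = 75.82 ✓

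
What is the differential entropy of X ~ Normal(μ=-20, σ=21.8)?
4.5008 nats

We have X ~ Normal(μ=-20, σ=21.8).

The differential entropy measures the uncertainty or information content of the distribution.

For a Normal distribution with μ=-20, σ=21.8:
h(X) = 4.5008 nats

(In bits, this would be 6.4934 bits.)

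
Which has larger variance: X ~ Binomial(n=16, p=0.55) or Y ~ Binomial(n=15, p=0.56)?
X has larger variance (3.9600 > 3.6960)

Compute the variance for each distribution:

X ~ Binomial(n=16, p=0.55):
Var(X) = 3.9600

Y ~ Binomial(n=15, p=0.56):
Var(Y) = 3.6960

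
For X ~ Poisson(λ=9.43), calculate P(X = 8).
0.124502

We have X ~ Poisson(λ=9.43).

For a Poisson distribution, the PMF gives us the probability of each outcome.

Using the PMF formula:
P(X = 8) = 0.124502

Rounded to 4 decimal places: 0.1245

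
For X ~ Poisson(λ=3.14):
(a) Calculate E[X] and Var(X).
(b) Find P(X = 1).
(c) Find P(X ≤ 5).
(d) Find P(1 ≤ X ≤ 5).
(a) E[X] = 3.1400, Var(X) = 3.1400
(b) P(X = 1) = 0.135908
(c) P(X ≤ 5) = 0.901315
(d) P(1 ≤ X ≤ 5) = 0.858032

We have X ~ Poisson(λ=3.14).

(a) Moments:
E[X] = 3.1400
Var(X) = 3.1400
σ = √Var(X) = 1.7720

(b) Point probability using PMF:
P(X = 1) = 0.135908

(c) Cumulative probability using CDF:
P(X ≤ 5) = F(5) = 0.901315

(d) Range probability:
P(1 ≤ X ≤ 5) = P(X ≤ 5) - P(X ≤ 0)
                   = F(5) - F(0)
                   = 0.901315 - 0.043283
                   = 0.858032

This means approximately 85.8% of outcomes fall in the interval [1, 5].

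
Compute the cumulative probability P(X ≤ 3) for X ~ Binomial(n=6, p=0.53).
0.598453

We have X ~ Binomial(n=6, p=0.53).

The CDF gives us P(X ≤ k).

Using the CDF:
P(X ≤ 3) = 0.598453

This means there's approximately a 59.8% chance that X is at most 3.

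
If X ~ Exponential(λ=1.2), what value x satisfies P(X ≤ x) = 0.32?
0.3214

We have X ~ Exponential(λ=1.2).

We want to find x such that P(X ≤ x) = 0.32.

This is the 32nd percentile, which means 32% of values fall below this point.

Using the inverse CDF (quantile function):
x = F⁻¹(0.32) = 0.3214

Verification: P(X ≤ 0.3214) = 0.32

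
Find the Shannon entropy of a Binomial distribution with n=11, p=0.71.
1.8173 nats

We have X ~ Binomial(n=11, p=0.71).

The Shannon entropy measures the uncertainty or information content of the distribution.

For a Binomial distribution with n=11, p=0.71:
H(X) = 1.8173 nats

(In bits, this would be 2.6218 bits.)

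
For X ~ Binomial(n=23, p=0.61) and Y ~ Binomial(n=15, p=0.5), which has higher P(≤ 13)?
Y has higher probability (P(Y ≤ 13) = 0.9995 > P(X ≤ 13) = 0.4048)

Compute P(≤ 13) for each distribution:

X ~ Binomial(n=23, p=0.61):
P(X ≤ 13) = 0.4048

Y ~ Binomial(n=15, p=0.5):
P(Y ≤ 13) = 0.9995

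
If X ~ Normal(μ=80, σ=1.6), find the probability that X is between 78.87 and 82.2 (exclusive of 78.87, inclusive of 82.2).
0.675418

We have X ~ Normal(μ=80, σ=1.6).

To find P(78.87 < X ≤ 82.2), we use:
P(78.87 < X ≤ 82.2) = P(X ≤ 82.2) - P(X ≤ 78.87)
                 = F(82.2) - F(78.87)
                 = 0.915434 - 0.240016
                 = 0.675418

So there's approximately a 67.5% chance that X falls in this range.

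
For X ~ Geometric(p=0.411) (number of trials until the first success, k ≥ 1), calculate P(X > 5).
0.070889

We have X ~ Geometric(p=0.411) (number of trials until the first success, k ≥ 1).

P(X > 5) = 1 - P(X ≤ 5)
                = 1 - F(5)
                = 1 - 0.929111
                = 0.070889

So there's approximately a 7.1% chance that X exceeds 5.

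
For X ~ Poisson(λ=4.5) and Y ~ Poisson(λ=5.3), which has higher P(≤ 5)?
X has higher probability (P(X ≤ 5) = 0.7029 > P(Y ≤ 5) = 0.5635)

Compute P(≤ 5) for each distribution:

X ~ Poisson(λ=4.5):
P(X ≤ 5) = 0.7029

Y ~ Poisson(λ=5.3):
P(Y ≤ 5) = 0.5635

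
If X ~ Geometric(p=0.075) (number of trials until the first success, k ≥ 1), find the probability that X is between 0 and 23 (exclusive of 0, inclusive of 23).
0.833559

We have X ~ Geometric(p=0.075) (number of trials until the first success, k ≥ 1).

To find P(0 < X ≤ 23), we use:
P(0 < X ≤ 23) = P(X ≤ 23) - P(X ≤ 0)
                 = F(23) - F(0)
                 = 0.833559 - 0.000000
                 = 0.833559

So there's approximately a 83.4% chance that X falls in this range.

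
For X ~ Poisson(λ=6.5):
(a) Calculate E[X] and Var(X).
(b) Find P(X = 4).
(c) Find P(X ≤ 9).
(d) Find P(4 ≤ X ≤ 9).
(a) E[X] = 6.5000, Var(X) = 6.5000
(b) P(X = 4) = 0.111822
(c) P(X ≤ 9) = 0.877384
(d) P(4 ≤ X ≤ 9) = 0.765534

We have X ~ Poisson(λ=6.5).

(a) Moments:
E[X] = 6.5000
Var(X) = 6.5000
σ = √Var(X) = 2.5495

(b) Point probability using PMF:
P(X = 4) = 0.111822

(c) Cumulative probability using CDF:
P(X ≤ 9) = F(9) = 0.877384

(d) Range probability:
P(4 ≤ X ≤ 9) = P(X ≤ 9) - P(X ≤ 3)
                   = F(9) - F(3)
                   = 0.877384 - 0.111850
                   = 0.765534

This means approximately 76.6% of outcomes fall in the interval [4, 9].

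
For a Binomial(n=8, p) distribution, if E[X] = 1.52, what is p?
p = 0.19

For a Binomial(n, p) distribution:
E[X] = n × p

Given n = 8 and E[X] = 1.52:
1.52 = 8 × p
p = 1.52 / 8 = 0.19

Verification: Binomial(8, 0.19) has E[X] = 1.52 ✓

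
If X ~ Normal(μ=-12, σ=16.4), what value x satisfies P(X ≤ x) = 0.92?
11.0432

We have X ~ Normal(μ=-12, σ=16.4).

We want to find x such that P(X ≤ x) = 0.92.

This is the 92nd percentile, which means 92% of values fall below this point.

Using the inverse CDF (quantile function):
x = F⁻¹(0.92) = 11.0432

Verification: P(X ≤ 11.0432) = 0.92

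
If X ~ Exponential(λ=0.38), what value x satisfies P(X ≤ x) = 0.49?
1.7720

We have X ~ Exponential(λ=0.38).

We want to find x such that P(X ≤ x) = 0.49.

This is the 49th percentile, which means 49% of values fall below this point.

Using the inverse CDF (quantile function):
x = F⁻¹(0.49) = 1.7720

Verification: P(X ≤ 1.7720) = 0.49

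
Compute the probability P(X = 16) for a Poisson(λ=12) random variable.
0.054293

We have X ~ Poisson(λ=12).

For a Poisson distribution, the PMF gives us the probability of each outcome.

Using the PMF formula:
P(X = 16) = 0.054293

Rounded to 4 decimal places: 0.0543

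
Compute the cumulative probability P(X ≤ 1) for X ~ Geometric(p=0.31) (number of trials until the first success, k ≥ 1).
0.310000

We have X ~ Geometric(p=0.31) (number of trials until the first success, k ≥ 1).

The CDF gives us P(X ≤ k).

Using the CDF:
P(X ≤ 1) = 0.310000

This means there's approximately a 31.0% chance that X is at most 1.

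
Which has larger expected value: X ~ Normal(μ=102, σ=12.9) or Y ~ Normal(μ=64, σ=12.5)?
X has larger mean (102.0000 > 64.0000)

Compute the expected value for each distribution:

X ~ Normal(μ=102, σ=12.9):
E[X] = 102.0000

Y ~ Normal(μ=64, σ=12.5):
E[Y] = 64.0000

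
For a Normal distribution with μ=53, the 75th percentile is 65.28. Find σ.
σ = 18.2064

For X ~ Normal(μ, σ), the p-th percentile satisfies x = μ + z_p × σ,
where z_p = Φ⁻¹(p) is the standard normal quantile.

Step 1: z_{0.75} = Φ⁻¹(0.75) = 0.6745

Step 2: Solve for σ:
65.28 = 53 + 0.6745 × σ
σ = (65.28 - 53) / 0.6745
σ = 12.28 / 0.6745
σ = 18.2064

Verification: μ + z × σ = 53 + 0.6745 × 18.2064 = 65.28 ✓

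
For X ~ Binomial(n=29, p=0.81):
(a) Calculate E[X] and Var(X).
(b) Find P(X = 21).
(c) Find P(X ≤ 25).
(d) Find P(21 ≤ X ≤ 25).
(a) E[X] = 23.4900, Var(X) = 4.4631
(b) P(X = 21) = 0.087275
(c) P(X ≤ 25) = 0.828504
(d) P(21 ≤ X ≤ 25) = 0.744733

We have X ~ Binomial(n=29, p=0.81).

(a) Moments:
E[X] = 23.4900
Var(X) = 4.4631
σ = √Var(X) = 2.1126

(b) Point probability using PMF:
P(X = 21) = 0.087275

(c) Cumulative probability using CDF:
P(X ≤ 25) = F(25) = 0.828504

(d) Range probability:
P(21 ≤ X ≤ 25) = P(X ≤ 25) - P(X ≤ 20)
                   = F(25) - F(20)
                   = 0.828504 - 0.083771
                   = 0.744733

This means approximately 74.5% of outcomes fall in the interval [21, 25].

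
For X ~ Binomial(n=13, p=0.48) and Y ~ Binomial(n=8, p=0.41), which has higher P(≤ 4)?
Y has higher probability (P(Y ≤ 4) = 0.8105 > P(X ≤ 4) = 0.1674)

Compute P(≤ 4) for each distribution:

X ~ Binomial(n=13, p=0.48):
P(X ≤ 4) = 0.1674

Y ~ Binomial(n=8, p=0.41):
P(Y ≤ 4) = 0.8105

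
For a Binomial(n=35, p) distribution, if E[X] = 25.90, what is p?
p = 0.74

For a Binomial(n, p) distribution:
E[X] = n × p

Given n = 35 and E[X] = 25.90:
25.90 = 35 × p
p = 25.90 / 35 = 0.74

Verification: Binomial(35, 0.74) has E[X] = 25.90 ✓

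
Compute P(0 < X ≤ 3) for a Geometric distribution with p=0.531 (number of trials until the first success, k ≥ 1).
0.896838

We have X ~ Geometric(p=0.531) (number of trials until the first success, k ≥ 1).

To find P(0 < X ≤ 3), we use:
P(0 < X ≤ 3) = P(X ≤ 3) - P(X ≤ 0)
                 = F(3) - F(0)
                 = 0.896838 - 0.000000
                 = 0.896838

So there's approximately a 89.7% chance that X falls in this range.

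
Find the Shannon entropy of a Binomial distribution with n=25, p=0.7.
2.2451 nats

We have X ~ Binomial(n=25, p=0.7).

The Shannon entropy measures the uncertainty or information content of the distribution.

For a Binomial distribution with n=25, p=0.7:
H(X) = 2.2451 nats

(In bits, this would be 3.2389 bits.)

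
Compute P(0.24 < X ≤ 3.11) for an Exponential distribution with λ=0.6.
0.711146

We have X ~ Exponential(λ=0.6).

To find P(0.24 < X ≤ 3.11), we use:
P(0.24 < X ≤ 3.11) = P(X ≤ 3.11) - P(X ≤ 0.24)
                 = F(3.11) - F(0.24)
                 = 0.845259 - 0.134112
                 = 0.711146

So there's approximately a 71.1% chance that X falls in this range.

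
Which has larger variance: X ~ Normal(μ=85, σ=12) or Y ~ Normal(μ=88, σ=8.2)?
X has larger variance (144.0000 > 67.2400)

Compute the variance for each distribution:

X ~ Normal(μ=85, σ=12):
Var(X) = 144.0000

Y ~ Normal(μ=88, σ=8.2):
Var(Y) = 67.2400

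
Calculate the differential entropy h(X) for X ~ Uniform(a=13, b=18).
1.6094 nats

We have X ~ Uniform(a=13, b=18).

The differential entropy measures the uncertainty or information content of the distribution.

For a Uniform distribution with a=13, b=18:
h(X) = 1.6094 nats

(In bits, this would be 2.3219 bits.)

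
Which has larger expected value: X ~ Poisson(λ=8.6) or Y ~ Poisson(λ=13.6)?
Y has larger mean (13.6000 > 8.6000)

Compute the expected value for each distribution:

X ~ Poisson(λ=8.6):
E[X] = 8.6000

Y ~ Poisson(λ=13.6):
E[Y] = 13.6000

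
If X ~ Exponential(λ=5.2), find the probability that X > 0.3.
0.210136

We have X ~ Exponential(λ=5.2).

P(X > 0.3) = 1 - P(X ≤ 0.3)
                = 1 - F(0.3)
                = 1 - 0.789864
                = 0.210136

So there's approximately a 21.0% chance that X exceeds 0.3.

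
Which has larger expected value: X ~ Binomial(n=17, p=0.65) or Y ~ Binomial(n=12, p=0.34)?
X has larger mean (11.0500 > 4.0800)

Compute the expected value for each distribution:

X ~ Binomial(n=17, p=0.65):
E[X] = 11.0500

Y ~ Binomial(n=12, p=0.34):
E[Y] = 4.0800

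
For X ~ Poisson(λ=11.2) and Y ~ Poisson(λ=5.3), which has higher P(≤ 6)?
Y has higher probability (P(Y ≤ 6) = 0.7171 > P(X ≤ 6) = 0.0708)

Compute P(≤ 6) for each distribution:

X ~ Poisson(λ=11.2):
P(X ≤ 6) = 0.0708

Y ~ Poisson(λ=5.3):
P(Y ≤ 6) = 0.7171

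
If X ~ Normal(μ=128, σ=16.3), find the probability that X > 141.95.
0.196046

We have X ~ Normal(μ=128, σ=16.3).

P(X > 141.95) = 1 - P(X ≤ 141.95)
                = 1 - F(141.95)
                = 1 - 0.803954
                = 0.196046

So there's approximately a 19.6% chance that X exceeds 141.95.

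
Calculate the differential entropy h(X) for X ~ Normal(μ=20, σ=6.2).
3.2435 nats

We have X ~ Normal(μ=20, σ=6.2).

The differential entropy measures the uncertainty or information content of the distribution.

For a Normal distribution with μ=20, σ=6.2:
h(X) = 3.2435 nats

(In bits, this would be 4.6794 bits.)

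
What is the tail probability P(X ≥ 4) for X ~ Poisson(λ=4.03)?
0.572369

We have X ~ Poisson(λ=4.03).

For discrete distributions, P(X ≥ 4) = 1 - P(X ≤ 3).

P(X ≤ 3) = 0.427631
P(X ≥ 4) = 1 - 0.427631 = 0.572369

So there's approximately a 57.2% chance that X is at least 4.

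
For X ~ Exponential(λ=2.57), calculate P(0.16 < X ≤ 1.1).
0.603664

We have X ~ Exponential(λ=2.57).

To find P(0.16 < X ≤ 1.1), we use:
P(0.16 < X ≤ 1.1) = P(X ≤ 1.1) - P(X ≤ 0.16)
                 = F(1.1) - F(0.16)
                 = 0.940810 - 0.337146
                 = 0.603664

So there's approximately a 60.4% chance that X falls in this range.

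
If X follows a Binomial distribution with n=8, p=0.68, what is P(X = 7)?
0.172109

We have X ~ Binomial(n=8, p=0.68).

For a Binomial distribution, the PMF gives us the probability of each outcome.

Using the PMF formula:
P(X = 7) = 0.172109

Rounded to 4 decimal places: 0.1721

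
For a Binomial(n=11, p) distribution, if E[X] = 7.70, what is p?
p = 0.7

For a Binomial(n, p) distribution:
E[X] = n × p

Given n = 11 and E[X] = 7.70:
7.70 = 11 × p
p = 7.70 / 11 = 0.7

Verification: Binomial(11, 0.7) has E[X] = 7.70 ✓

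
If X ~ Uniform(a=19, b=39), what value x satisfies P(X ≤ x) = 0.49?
28.8000

We have X ~ Uniform(a=19, b=39).

We want to find x such that P(X ≤ x) = 0.49.

This is the 49th percentile, which means 49% of values fall below this point.

Using the inverse CDF (quantile function):
x = F⁻¹(0.49) = 28.8000

Verification: P(X ≤ 28.8000) = 0.49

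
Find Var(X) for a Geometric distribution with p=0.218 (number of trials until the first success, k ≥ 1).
16.4548

We have X ~ Geometric(p=0.218) (number of trials until the first success, k ≥ 1).

For a Geometric distribution with p=0.218 (number of trials until the first success, k ≥ 1):
Var(X) = 16.4548

The variance measures the spread of the distribution around the mean.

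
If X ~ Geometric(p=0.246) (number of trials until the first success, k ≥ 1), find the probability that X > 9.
0.078767

We have X ~ Geometric(p=0.246) (number of trials until the first success, k ≥ 1).

P(X > 9) = 1 - P(X ≤ 9)
                = 1 - F(9)
                = 1 - 0.921233
                = 0.078767

So there's approximately a 7.9% chance that X exceeds 9.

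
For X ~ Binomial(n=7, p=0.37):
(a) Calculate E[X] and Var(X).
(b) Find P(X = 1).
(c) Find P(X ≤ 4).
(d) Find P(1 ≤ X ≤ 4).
(a) E[X] = 2.5900, Var(X) = 1.6317
(b) P(X = 1) = 0.161936
(c) P(X ≤ 4) = 0.929938
(d) P(1 ≤ X ≤ 4) = 0.890549

We have X ~ Binomial(n=7, p=0.37).

(a) Moments:
E[X] = 2.5900
Var(X) = 1.6317
σ = √Var(X) = 1.2774

(b) Point probability using PMF:
P(X = 1) = 0.161936

(c) Cumulative probability using CDF:
P(X ≤ 4) = F(4) = 0.929938

(d) Range probability:
P(1 ≤ X ≤ 4) = P(X ≤ 4) - P(X ≤ 0)
                   = F(4) - F(0)
                   = 0.929938 - 0.039390
                   = 0.890549

This means approximately 89.1% of outcomes fall in the interval [1, 4].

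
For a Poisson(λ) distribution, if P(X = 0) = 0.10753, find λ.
λ = 2.2300

For a Poisson(λ) distribution, the PMF at 0 is:
P(X = 0) = λ^0 e^(-λ) / 0! = e^(-λ)

Given P(X = 0) = 0.10753:
e^(-λ) = 0.10753
-λ = ln(0.10753)
λ = -ln(0.10753) = 2.2300

Verification: e^(-2.2300) = 0.10753 ✓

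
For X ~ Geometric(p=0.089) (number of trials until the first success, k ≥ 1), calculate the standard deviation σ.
10.7243

We have X ~ Geometric(p=0.089) (number of trials until the first success, k ≥ 1).

For a Geometric distribution with p=0.089 (number of trials until the first success, k ≥ 1):
σ = √Var(X) = 10.7243

The standard deviation is the square root of the variance.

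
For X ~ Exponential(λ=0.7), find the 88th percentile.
3.0289

We have X ~ Exponential(λ=0.7).

We want to find x such that P(X ≤ x) = 0.88.

This is the 88th percentile, which means 88% of values fall below this point.

Using the inverse CDF (quantile function):
x = F⁻¹(0.88) = 3.0289

Verification: P(X ≤ 3.0289) = 0.88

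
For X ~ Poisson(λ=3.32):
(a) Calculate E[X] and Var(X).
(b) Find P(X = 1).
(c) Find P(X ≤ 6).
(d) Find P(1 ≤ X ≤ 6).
(a) E[X] = 3.3200, Var(X) = 3.3200
(b) P(X = 1) = 0.120027
(c) P(X ≤ 6) = 0.947700
(d) P(1 ≤ X ≤ 6) = 0.911548

We have X ~ Poisson(λ=3.32).

(a) Moments:
E[X] = 3.3200
Var(X) = 3.3200
σ = √Var(X) = 1.8221

(b) Point probability using PMF:
P(X = 1) = 0.120027

(c) Cumulative probability using CDF:
P(X ≤ 6) = F(6) = 0.947700

(d) Range probability:
P(1 ≤ X ≤ 6) = P(X ≤ 6) - P(X ≤ 0)
                   = F(6) - F(0)
                   = 0.947700 - 0.036153
                   = 0.911548

This means approximately 91.2% of outcomes fall in the interval [1, 6].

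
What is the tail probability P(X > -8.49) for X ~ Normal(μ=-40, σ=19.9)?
0.056663

We have X ~ Normal(μ=-40, σ=19.9).

P(X > -8.49) = 1 - P(X ≤ -8.49)
                = 1 - F(-8.49)
                = 1 - 0.943337
                = 0.056663

So there's approximately a 5.7% chance that X exceeds -8.49.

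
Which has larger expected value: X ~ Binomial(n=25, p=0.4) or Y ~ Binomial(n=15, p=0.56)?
X has larger mean (10.0000 > 8.4000)

Compute the expected value for each distribution:

X ~ Binomial(n=25, p=0.4):
E[X] = 10.0000

Y ~ Binomial(n=15, p=0.56):
E[Y] = 8.4000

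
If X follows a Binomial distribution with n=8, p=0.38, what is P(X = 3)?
0.281512

We have X ~ Binomial(n=8, p=0.38).

For a Binomial distribution, the PMF gives us the probability of each outcome.

Using the PMF formula:
P(X = 3) = 0.281512

Rounded to 4 decimal places: 0.2815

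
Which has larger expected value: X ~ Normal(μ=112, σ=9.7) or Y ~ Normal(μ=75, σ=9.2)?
X has larger mean (112.0000 > 75.0000)

Compute the expected value for each distribution:

X ~ Normal(μ=112, σ=9.7):
E[X] = 112.0000

Y ~ Normal(μ=75, σ=9.2):
E[Y] = 75.0000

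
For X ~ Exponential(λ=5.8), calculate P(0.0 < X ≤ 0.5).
0.944977

We have X ~ Exponential(λ=5.8).

To find P(0.0 < X ≤ 0.5), we use:
P(0.0 < X ≤ 0.5) = P(X ≤ 0.5) - P(X ≤ 0.0)
                 = F(0.5) - F(0.0)
                 = 0.944977 - 0.000000
                 = 0.944977

So there's approximately a 94.5% chance that X falls in this range.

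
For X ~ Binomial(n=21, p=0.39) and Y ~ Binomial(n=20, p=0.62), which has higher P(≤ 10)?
X has higher probability (P(X ≤ 10) = 0.8492 > P(Y ≤ 10) = 0.1897)

Compute P(≤ 10) for each distribution:

X ~ Binomial(n=21, p=0.39):
P(X ≤ 10) = 0.8492

Y ~ Binomial(n=20, p=0.62):
P(Y ≤ 10) = 0.1897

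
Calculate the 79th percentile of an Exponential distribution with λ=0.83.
1.8803

We have X ~ Exponential(λ=0.83).

We want to find x such that P(X ≤ x) = 0.79.

This is the 79th percentile, which means 79% of values fall below this point.

Using the inverse CDF (quantile function):
x = F⁻¹(0.79) = 1.8803

Verification: P(X ≤ 1.8803) = 0.79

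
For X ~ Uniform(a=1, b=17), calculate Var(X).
21.3333

We have X ~ Uniform(a=1, b=17).

For a Uniform distribution with a=1, b=17:
Var(X) = 21.3333

The variance measures the spread of the distribution around the mean.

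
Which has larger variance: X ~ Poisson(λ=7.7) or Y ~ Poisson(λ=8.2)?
Y has larger variance (8.2000 > 7.7000)

Compute the variance for each distribution:

X ~ Poisson(λ=7.7):
Var(X) = 7.7000

Y ~ Poisson(λ=8.2):
Var(Y) = 8.2000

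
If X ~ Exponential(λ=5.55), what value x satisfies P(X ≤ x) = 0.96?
0.5800

We have X ~ Exponential(λ=5.55).

We want to find x such that P(X ≤ x) = 0.96.

This is the 96th percentile, which means 96% of values fall below this point.

Using the inverse CDF (quantile function):
x = F⁻¹(0.96) = 0.5800

Verification: P(X ≤ 0.5800) = 0.96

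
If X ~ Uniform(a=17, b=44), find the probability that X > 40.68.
0.122963

We have X ~ Uniform(a=17, b=44).

P(X > 40.68) = 1 - P(X ≤ 40.68)
                = 1 - F(40.68)
                = 1 - 0.877037
                = 0.122963

So there's approximately a 12.3% chance that X exceeds 40.68.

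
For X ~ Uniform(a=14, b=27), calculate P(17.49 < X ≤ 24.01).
0.501538

We have X ~ Uniform(a=14, b=27).

To find P(17.49 < X ≤ 24.01), we use:
P(17.49 < X ≤ 24.01) = P(X ≤ 24.01) - P(X ≤ 17.49)
                 = F(24.01) - F(17.49)
                 = 0.770000 - 0.268462
                 = 0.501538

So there's approximately a 50.2% chance that X falls in this range.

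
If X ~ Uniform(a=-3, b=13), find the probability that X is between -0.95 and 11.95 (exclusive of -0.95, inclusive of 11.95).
0.806250

We have X ~ Uniform(a=-3, b=13).

To find P(-0.95 < X ≤ 11.95), we use:
P(-0.95 < X ≤ 11.95) = P(X ≤ 11.95) - P(X ≤ -0.95)
                 = F(11.95) - F(-0.95)
                 = 0.934375 - 0.128125
                 = 0.806250

So there's approximately a 80.6% chance that X falls in this range.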